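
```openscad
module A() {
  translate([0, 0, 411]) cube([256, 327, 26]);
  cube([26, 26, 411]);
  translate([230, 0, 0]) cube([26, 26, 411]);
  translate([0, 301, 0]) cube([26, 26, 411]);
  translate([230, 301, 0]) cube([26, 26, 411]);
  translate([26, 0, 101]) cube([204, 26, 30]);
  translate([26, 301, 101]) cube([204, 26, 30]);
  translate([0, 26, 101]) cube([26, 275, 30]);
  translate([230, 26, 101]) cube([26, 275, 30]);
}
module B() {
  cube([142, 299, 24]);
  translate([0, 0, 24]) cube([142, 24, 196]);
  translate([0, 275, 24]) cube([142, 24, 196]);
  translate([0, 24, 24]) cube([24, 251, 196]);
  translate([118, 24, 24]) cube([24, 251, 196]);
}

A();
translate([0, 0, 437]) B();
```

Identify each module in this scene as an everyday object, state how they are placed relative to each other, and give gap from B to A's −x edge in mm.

The open box's min-x is at 0; the stool's min-x is 0; gap = 0 mm.

A is a stool. B is an open box. The open box is on top of the stool. The gap from the open box to the stool's −x edge is 0 mm.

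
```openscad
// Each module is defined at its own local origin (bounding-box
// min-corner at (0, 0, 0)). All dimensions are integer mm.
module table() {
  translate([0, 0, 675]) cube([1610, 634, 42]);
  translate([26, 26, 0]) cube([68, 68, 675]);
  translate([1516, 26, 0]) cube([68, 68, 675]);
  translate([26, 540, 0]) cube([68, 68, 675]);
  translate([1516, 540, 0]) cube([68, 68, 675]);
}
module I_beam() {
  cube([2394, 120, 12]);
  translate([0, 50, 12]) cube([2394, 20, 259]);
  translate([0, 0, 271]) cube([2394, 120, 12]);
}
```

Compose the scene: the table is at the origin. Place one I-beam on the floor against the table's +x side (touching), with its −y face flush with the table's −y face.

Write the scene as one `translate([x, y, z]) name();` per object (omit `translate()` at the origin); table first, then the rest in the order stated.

table();
translate([1610, 0, 0]) I_beam();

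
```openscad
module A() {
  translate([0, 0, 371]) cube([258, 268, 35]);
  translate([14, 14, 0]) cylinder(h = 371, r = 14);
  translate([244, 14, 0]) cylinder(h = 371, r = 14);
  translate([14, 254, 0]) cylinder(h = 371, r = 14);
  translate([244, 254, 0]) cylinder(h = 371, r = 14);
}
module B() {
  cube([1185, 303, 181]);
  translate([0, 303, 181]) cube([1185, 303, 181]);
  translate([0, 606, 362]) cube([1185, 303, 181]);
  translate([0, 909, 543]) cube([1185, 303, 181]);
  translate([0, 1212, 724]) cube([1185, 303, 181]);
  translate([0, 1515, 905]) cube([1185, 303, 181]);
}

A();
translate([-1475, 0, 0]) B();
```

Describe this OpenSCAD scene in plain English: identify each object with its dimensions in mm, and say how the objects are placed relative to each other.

A is a four-legged stool. The seat is 258×268 mm, 35 mm thick, top at z = 406 mm. It stands on four round legs, each 28 mm in diameter, from z = 0 to the seat underside, each leg's axis is inset half a diameter from the nearest pair of seat edges (so the leg's bounding box is flush with the corner).

B is a run of 6 identical solid stair steps. Each tread is 1185×303 mm and each step block is 181 mm high. Step 1 rests on the floor; step k is offset from step 1 by (k−1)×303 mm in y and (k−1)×181 mm in z.

The staircase is on the floor beside the stool on its −x side.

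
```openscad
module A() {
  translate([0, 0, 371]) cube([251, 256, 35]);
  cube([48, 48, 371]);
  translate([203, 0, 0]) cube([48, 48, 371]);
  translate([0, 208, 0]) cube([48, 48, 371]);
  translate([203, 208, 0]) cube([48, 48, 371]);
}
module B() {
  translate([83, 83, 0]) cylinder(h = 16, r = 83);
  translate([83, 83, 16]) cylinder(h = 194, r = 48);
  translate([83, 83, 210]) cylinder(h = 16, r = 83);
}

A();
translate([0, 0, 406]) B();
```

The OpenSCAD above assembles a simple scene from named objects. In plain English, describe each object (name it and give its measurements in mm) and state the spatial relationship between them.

A is a four-legged stool. The seat is 251×256 mm, 35 mm thick, top at z = 406 mm. It stands on four square legs, each 48×48 mm in cross-section, from z = 0 to the seat underside, each flush with a corner of the seat.

B is a spool: two coaxial disc flanges of radius 83 mm and thickness 16 mm, joined by a core cylinder of radius 48 mm and height 194 mm. The lower flange rests on z = 0 and the three cylinders share a vertical axis.

The spool is on top of the stool.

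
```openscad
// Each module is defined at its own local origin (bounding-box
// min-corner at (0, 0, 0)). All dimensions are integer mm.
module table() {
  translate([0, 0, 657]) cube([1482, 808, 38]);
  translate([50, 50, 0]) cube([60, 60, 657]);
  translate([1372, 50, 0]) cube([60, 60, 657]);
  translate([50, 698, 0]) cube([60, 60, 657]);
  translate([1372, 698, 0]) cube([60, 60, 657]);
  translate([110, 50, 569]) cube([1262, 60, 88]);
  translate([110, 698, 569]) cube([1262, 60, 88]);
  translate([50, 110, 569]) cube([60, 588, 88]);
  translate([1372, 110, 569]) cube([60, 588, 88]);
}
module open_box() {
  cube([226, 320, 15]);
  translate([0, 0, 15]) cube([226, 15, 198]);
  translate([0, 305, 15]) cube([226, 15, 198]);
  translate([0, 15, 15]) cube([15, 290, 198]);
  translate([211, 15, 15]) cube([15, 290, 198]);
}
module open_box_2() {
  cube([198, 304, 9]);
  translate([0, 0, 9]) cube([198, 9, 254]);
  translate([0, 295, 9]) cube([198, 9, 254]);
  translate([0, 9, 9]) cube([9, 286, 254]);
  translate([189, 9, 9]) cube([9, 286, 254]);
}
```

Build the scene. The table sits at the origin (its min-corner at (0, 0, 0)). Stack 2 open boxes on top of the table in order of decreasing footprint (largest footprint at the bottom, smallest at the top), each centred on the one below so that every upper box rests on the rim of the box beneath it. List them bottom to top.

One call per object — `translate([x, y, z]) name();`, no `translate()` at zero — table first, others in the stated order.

table();
translate([628, 244, 695]) open_box();
translate([642, 252, 908]) open_box_2();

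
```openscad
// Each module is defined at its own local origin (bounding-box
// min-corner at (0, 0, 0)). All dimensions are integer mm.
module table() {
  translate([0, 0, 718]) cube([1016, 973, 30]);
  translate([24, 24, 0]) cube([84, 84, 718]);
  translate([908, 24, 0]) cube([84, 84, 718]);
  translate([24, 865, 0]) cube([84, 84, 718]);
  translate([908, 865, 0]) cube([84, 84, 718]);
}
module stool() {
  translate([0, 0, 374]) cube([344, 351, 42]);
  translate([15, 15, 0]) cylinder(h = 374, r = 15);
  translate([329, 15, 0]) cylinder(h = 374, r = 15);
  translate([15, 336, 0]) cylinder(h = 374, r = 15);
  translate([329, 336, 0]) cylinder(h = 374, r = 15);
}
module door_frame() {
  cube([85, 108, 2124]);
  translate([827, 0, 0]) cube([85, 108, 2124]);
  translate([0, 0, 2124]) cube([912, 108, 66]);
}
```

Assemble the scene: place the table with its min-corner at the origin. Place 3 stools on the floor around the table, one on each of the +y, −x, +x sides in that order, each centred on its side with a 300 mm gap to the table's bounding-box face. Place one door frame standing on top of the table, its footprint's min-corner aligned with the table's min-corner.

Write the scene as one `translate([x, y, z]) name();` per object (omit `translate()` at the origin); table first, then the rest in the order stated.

table();
translate([336, 1273, 0]) stool();
translate([-644, 311, 0]) stool();
translate([1316, 311, 0]) stool();
translate([0, 0, 748]) door_frame();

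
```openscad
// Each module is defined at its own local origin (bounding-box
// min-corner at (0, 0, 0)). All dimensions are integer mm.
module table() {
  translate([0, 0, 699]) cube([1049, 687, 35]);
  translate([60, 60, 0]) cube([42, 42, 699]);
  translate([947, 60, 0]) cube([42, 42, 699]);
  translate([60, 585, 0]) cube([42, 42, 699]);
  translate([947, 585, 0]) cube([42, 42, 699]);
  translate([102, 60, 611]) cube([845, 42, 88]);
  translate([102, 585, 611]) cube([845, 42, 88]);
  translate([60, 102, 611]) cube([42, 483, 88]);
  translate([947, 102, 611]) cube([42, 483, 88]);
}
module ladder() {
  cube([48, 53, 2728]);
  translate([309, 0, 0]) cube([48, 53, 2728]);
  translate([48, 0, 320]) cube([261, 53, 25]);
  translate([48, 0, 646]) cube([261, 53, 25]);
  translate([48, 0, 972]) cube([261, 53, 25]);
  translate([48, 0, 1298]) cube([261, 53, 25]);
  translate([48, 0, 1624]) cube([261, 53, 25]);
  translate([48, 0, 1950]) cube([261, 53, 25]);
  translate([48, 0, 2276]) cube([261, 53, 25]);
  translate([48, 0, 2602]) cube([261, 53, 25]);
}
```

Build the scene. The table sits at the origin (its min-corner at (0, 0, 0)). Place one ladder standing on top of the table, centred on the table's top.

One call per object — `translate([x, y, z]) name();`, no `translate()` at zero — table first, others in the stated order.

table();
translate([346, 317, 734]) ladder();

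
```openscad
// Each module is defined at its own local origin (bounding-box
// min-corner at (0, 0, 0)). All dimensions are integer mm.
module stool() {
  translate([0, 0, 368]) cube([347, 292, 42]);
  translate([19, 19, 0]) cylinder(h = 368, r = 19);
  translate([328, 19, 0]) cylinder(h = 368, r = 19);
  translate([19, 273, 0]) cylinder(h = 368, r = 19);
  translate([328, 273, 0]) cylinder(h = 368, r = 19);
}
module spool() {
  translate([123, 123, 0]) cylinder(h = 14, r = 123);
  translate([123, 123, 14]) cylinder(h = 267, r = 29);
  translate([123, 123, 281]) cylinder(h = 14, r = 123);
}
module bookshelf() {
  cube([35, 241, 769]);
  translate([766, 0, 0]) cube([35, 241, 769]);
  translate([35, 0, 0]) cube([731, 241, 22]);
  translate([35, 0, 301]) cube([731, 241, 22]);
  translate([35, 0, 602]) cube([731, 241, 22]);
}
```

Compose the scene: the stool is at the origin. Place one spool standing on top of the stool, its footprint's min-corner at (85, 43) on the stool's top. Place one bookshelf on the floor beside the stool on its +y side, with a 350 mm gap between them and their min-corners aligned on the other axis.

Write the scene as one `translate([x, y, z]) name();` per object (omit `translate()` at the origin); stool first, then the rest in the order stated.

stool();
translate([85, 43, 410]) spool();
translate([0, 642, 0]) bookshelf();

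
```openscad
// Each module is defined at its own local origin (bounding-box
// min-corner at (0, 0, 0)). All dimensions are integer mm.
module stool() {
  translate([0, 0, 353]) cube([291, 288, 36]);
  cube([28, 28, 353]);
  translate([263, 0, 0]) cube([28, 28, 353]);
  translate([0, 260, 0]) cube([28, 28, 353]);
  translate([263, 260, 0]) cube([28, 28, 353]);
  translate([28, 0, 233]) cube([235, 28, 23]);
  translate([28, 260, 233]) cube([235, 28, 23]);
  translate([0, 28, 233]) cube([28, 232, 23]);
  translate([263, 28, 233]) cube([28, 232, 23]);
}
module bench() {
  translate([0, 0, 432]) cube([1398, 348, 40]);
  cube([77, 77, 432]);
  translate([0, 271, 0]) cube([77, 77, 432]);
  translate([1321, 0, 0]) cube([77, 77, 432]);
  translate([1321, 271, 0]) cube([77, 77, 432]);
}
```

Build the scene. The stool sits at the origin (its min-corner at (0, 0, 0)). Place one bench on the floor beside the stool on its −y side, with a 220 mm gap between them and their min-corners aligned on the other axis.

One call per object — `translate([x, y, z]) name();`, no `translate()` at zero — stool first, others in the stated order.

stool();
translate([0, -568, 0]) bench();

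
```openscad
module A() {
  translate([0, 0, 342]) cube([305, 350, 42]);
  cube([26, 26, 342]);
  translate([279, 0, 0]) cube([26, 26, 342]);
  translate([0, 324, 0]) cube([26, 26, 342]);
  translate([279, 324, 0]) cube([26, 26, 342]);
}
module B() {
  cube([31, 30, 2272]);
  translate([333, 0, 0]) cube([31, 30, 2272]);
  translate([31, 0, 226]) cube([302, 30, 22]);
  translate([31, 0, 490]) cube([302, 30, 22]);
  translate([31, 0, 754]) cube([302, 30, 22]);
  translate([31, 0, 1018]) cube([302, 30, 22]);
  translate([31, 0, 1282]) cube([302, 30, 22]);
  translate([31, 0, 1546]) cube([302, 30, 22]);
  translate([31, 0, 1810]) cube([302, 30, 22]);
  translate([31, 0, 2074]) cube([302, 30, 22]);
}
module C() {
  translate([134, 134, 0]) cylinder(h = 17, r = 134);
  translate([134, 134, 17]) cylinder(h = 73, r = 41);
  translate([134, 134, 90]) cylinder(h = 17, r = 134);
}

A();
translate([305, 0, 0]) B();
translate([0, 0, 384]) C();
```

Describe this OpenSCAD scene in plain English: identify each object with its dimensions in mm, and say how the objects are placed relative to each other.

A is a four-legged stool. The seat is a 305×350×42 mm slab whose top surface is at z = 384 mm; four square legs, each 26×26 mm in cross-section, run from the floor (z = 0) to the underside of the seat, each flush with a corner of the seat.

B is a straight ladder. Two 31×30 mm vertical rails, 2272 mm tall, stand 364 mm apart (outside-to-outside) with their front faces coplanar on the −y side. 8 rungs, each 30 mm deep and 22 mm tall, span between the inner faces of the rails, front faces flush with the rails. The lowest rung's underside is at z = 226 mm and rungs are spaced 264 mm apart (underside to underside).

C is a spool: two coaxial disc flanges of radius 134 mm and thickness 17 mm, joined by a core cylinder of radius 41 mm and height 73 mm. The lower flange rests on z = 0 and the three cylinders share a vertical axis.

The ladder is against the stool's +x side, with their −y faces flush. The spool is on top of the stool.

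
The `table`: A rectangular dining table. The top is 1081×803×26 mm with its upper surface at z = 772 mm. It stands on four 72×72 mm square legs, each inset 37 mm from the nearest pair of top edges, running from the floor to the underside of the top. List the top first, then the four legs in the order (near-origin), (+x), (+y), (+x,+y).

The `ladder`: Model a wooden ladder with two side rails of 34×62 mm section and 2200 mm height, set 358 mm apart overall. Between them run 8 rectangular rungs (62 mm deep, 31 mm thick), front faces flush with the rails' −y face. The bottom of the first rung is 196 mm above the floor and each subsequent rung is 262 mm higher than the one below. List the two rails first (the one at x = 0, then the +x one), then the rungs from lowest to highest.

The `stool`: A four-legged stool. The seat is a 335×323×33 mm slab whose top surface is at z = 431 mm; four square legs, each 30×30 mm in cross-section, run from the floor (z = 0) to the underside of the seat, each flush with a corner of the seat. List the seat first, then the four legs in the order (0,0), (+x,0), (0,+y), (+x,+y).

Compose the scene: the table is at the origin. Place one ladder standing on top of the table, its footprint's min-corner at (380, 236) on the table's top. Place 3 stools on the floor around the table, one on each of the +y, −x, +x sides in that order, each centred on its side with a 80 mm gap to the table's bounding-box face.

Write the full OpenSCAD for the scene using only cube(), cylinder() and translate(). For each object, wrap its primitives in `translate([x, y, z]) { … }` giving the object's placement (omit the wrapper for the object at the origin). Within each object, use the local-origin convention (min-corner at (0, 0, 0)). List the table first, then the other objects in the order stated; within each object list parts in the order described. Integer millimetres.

translate([0, 0, 746]) cube([1081, 803, 26]);
translate([37, 37, 0]) cube([72, 72, 746]);
translate([972, 37, 0]) cube([72, 72, 746]);
translate([37, 694, 0]) cube([72, 72, 746]);
translate([972, 694, 0]) cube([72, 72, 746]);
translate([380, 236, 772]) {
  cube([34, 62, 2200]);
  translate([324, 0, 0]) cube([34, 62, 2200]);
  translate([34, 0, 196]) cube([290, 62, 31]);
  translate([34, 0, 458]) cube([290, 62, 31]);
  translate([34, 0, 720]) cube([290, 62, 31]);
  translate([34, 0, 982]) cube([290, 62, 31]);
  translate([34, 0, 1244]) cube([290, 62, 31]);
  translate([34, 0, 1506]) cube([290, 62, 31]);
  translate([34, 0, 1768]) cube([290, 62, 31]);
  translate([34, 0, 2030]) cube([290, 62, 31]);
}
translate([373, 883, 0]) {
  translate([0, 0, 398]) cube([335, 323, 33]);
  cube([30, 30, 398]);
  translate([305, 0, 0]) cube([30, 30, 398]);
  translate([0, 293, 0]) cube([30, 30, 398]);
  translate([305, 293, 0]) cube([30, 30, 398]);
}
translate([-415, 240, 0]) {
  translate([0, 0, 398]) cube([335, 323, 33]);
  cube([30, 30, 398]);
  translate([305, 0, 0]) cube([30, 30, 398]);
  translate([0, 293, 0]) cube([30, 30, 398]);
  translate([305, 293, 0]) cube([30, 30, 398]);
}
translate([1161, 240, 0]) {
  translate([0, 0, 398]) cube([335, 323, 33]);
  cube([30, 30, 398]);
  translate([305, 0, 0]) cube([30, 30, 398]);
  translate([0, 293, 0]) cube([30, 30, 398]);
  translate([305, 293, 0]) cube([30, 30, 398]);
}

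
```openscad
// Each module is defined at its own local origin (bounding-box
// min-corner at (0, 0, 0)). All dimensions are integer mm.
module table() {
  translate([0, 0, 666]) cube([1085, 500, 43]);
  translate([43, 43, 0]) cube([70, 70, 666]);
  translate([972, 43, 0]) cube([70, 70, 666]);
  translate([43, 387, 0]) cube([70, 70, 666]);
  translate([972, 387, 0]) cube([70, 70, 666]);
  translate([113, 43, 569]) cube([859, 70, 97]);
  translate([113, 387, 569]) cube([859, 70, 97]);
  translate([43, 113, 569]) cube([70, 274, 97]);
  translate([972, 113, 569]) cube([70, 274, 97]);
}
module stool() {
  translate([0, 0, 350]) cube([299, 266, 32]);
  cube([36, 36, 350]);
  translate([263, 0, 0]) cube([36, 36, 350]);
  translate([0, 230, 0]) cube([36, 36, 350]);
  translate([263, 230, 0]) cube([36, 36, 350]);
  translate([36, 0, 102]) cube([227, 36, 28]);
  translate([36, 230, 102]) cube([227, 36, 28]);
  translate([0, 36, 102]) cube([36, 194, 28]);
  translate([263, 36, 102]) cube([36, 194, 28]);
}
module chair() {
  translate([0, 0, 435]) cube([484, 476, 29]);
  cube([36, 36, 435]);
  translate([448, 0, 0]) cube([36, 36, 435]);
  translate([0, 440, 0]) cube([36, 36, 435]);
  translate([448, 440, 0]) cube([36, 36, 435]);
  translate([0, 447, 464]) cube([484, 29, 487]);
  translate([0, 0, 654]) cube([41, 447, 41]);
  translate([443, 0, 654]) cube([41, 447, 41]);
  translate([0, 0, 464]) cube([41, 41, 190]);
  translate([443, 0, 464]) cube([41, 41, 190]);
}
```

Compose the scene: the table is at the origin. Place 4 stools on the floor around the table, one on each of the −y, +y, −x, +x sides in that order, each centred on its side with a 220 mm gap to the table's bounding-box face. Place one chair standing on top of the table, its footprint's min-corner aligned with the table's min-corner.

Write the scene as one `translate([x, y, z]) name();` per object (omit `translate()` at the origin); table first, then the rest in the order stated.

table();
translate([393, -486, 0]) stool();
translate([393, 720, 0]) stool();
translate([-519, 117, 0]) stool();
translate([1305, 117, 0]) stool();
translate([0, 0, 709]) chair();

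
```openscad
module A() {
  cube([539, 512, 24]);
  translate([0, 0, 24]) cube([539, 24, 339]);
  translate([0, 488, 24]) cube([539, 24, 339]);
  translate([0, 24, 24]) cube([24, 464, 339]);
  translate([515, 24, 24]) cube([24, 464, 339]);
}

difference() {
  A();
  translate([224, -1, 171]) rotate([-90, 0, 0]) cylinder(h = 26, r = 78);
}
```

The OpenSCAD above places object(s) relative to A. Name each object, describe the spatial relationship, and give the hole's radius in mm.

A is an open box. The open box has a circular hole through its front wall. The hole's radius is 78 mm.

The subtracted cylinder has r = 78 mm.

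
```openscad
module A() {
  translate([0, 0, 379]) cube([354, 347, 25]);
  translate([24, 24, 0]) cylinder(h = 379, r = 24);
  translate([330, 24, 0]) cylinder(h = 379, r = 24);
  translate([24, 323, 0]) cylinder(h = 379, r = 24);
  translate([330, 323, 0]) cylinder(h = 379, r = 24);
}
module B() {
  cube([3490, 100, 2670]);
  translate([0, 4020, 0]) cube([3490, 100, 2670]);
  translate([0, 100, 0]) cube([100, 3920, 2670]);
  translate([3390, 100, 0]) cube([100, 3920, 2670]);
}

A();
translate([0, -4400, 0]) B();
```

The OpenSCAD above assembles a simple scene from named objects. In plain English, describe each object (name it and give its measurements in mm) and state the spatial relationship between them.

A is a four-legged stool. The seat is a 354×347×25 mm slab whose top surface is at z = 404 mm; four round legs, each 48 mm in diameter, run from the floor (z = 0) to the underside of the seat, each leg's axis is inset half a diameter from the nearest pair of seat edges (so the leg's bounding box is flush with the corner).

B is a box-shaped house frame (walls only): outside footprint 3490×4120 mm, wall height 2670 mm, wall thickness 100 mm. The two y-facing walls run the full x-width; the two x-facing walls fit between the inner faces of the y-facing walls.

The house frame is on the floor beside the stool on its −y side.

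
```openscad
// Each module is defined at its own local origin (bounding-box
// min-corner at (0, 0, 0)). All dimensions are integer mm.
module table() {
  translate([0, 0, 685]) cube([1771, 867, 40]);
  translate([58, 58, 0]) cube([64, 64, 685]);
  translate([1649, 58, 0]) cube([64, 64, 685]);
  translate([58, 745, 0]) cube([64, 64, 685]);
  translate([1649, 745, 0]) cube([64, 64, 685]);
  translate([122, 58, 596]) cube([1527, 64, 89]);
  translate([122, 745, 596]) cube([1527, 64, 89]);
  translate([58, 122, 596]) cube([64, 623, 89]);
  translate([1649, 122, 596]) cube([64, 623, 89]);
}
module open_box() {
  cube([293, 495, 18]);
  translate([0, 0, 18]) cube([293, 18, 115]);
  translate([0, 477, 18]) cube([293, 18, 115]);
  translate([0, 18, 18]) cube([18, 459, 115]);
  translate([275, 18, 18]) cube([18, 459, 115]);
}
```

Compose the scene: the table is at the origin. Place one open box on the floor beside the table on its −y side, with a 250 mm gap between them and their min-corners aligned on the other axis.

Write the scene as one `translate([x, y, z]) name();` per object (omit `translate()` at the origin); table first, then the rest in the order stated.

table();
translate([0, -745, 0]) open_box();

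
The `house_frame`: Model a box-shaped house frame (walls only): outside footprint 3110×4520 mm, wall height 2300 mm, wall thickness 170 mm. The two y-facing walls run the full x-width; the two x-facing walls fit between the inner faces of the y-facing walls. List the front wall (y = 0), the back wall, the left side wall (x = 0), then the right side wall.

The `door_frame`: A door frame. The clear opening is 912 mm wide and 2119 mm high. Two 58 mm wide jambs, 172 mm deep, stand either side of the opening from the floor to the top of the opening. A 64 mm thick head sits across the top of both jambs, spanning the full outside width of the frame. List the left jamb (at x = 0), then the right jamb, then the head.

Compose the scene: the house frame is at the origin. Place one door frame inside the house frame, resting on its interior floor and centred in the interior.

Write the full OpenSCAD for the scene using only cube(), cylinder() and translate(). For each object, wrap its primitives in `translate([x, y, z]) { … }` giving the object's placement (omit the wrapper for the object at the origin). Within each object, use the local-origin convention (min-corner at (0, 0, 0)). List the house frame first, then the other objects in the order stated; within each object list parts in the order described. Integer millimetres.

cube([3110, 170, 2300]);
translate([0, 4350, 0]) cube([3110, 170, 2300]);
translate([0, 170, 0]) cube([170, 4180, 2300]);
translate([2940, 170, 0]) cube([170, 4180, 2300]);
translate([1041, 2174, 0]) {
  cube([58, 172, 2119]);
  translate([970, 0, 0]) cube([58, 172, 2119]);
  translate([0, 0, 2119]) cube([1028, 172, 64]);
}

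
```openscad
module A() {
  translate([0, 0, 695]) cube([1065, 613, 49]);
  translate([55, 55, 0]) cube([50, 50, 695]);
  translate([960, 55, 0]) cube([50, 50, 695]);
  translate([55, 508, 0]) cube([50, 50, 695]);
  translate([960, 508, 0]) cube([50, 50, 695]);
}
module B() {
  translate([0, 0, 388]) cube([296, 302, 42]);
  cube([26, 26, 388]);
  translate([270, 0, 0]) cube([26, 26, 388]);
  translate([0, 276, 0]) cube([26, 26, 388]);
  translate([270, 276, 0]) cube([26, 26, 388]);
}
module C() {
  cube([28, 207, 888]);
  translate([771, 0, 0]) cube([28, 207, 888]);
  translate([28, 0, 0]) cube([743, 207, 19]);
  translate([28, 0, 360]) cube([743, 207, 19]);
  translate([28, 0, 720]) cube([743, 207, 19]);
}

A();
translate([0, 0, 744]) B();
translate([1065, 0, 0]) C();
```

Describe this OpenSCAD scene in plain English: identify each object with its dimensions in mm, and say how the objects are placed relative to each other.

A is a table with a 1065×613 mm rectangular top, 49 mm thick, top surface at z = 744 mm, supported by four 50×50 mm square legs, each inset 55 mm from the nearest pair of top edges, running from the floor.

B is a simple wooden stool: a rectangular seat 296 mm (x) by 302 mm (y), 42 mm thick, top face at z = 430 mm, on four square legs, each 26×26 mm in cross-section. The legs rest on z = 0, each flush with a corner of the seat.

C is a bookshelf 799 mm wide overall, 207 mm deep and 888 mm tall. The two sides are 28 mm thick vertical panels. 3 horizontal shelves of 19 mm thickness span between the inner faces of the sides; the lowest shelf sits on the floor and shelves are stacked with a clear vertical gap of 341 mm between each pair.

The stool is on top of the table. The bookshelf is against the table's +x side, with their −y faces flush.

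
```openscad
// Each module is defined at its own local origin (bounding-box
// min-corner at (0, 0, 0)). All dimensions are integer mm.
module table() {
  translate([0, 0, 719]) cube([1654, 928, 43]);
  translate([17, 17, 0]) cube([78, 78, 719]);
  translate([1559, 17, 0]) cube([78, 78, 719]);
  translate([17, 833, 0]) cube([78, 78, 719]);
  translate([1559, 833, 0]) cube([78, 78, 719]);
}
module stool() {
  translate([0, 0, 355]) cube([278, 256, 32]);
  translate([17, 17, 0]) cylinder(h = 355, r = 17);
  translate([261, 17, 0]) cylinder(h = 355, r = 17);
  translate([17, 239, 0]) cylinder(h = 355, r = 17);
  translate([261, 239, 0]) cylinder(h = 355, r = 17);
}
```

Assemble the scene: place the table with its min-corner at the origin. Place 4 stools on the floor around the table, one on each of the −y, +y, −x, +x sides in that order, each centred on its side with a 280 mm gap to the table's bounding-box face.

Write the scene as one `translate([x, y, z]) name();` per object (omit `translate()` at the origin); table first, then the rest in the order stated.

table();
translate([688, -536, 0]) stool();
translate([688, 1208, 0]) stool();
translate([-558, 336, 0]) stool();
translate([1934, 336, 0]) stool();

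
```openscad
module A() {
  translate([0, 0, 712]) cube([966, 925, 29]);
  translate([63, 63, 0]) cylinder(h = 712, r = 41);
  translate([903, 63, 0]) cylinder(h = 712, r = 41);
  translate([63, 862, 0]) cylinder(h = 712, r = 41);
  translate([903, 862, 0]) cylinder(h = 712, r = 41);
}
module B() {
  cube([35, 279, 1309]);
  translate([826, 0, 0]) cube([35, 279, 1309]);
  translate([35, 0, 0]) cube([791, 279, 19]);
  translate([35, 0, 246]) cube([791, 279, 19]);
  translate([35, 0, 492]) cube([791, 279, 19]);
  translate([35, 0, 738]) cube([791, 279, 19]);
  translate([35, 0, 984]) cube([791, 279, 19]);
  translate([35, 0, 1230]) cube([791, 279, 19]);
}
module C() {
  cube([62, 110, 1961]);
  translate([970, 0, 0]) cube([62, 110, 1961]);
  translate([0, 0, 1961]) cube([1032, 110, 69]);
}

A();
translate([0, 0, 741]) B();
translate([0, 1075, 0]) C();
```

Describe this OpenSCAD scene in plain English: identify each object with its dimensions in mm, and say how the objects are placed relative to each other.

A is a table: top 966 mm (x) × 925 mm (y), 29 mm thick, upper face at z = 741 mm, on four round legs of 82 mm diameter, each leg's bounding box inset 22 mm from the nearest pair of top edges, running from z = 0 to the bottom of the top.

B is an open bookshelf. Two side panels, each 35 mm thick, 279 mm deep and 1309 mm tall, stand 861 mm apart (outside-to-outside). Between them sit 6 shelves, each 19 mm thick and 279 mm deep, spanning the full gap between the sides. The bottom shelf rests on the floor (its underside at z = 0) and the clear gap between one shelf's top and the next shelf's underside is 227 mm.

C is a door frame. The clear opening is 908 mm wide and 1961 mm high. Two 62 mm wide jambs, 110 mm deep, stand either side of the opening from the floor to the top of the opening. A 69 mm thick head sits across the top of both jambs, spanning the full outside width of the frame.

The bookshelf is on top of the table. The door frame is on the floor beside the table on its +y side.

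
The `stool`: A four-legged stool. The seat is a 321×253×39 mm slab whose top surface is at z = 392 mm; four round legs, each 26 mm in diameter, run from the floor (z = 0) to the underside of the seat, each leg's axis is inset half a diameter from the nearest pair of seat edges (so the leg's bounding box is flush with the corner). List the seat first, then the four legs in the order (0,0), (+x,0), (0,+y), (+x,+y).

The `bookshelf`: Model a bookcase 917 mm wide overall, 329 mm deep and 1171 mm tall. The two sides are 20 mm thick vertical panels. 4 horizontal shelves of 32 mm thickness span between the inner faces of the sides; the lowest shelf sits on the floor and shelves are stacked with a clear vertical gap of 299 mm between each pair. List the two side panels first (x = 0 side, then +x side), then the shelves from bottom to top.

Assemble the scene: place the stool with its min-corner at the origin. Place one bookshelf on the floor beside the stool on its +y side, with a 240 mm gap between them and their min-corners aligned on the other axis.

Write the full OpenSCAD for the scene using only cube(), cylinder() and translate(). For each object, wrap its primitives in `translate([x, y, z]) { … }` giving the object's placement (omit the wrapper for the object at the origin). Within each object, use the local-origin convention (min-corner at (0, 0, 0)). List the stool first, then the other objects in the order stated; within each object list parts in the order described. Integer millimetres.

translate([0, 0, 353]) cube([321, 253, 39]);
translate([13, 13, 0]) cylinder(h = 353, r = 13);
translate([308, 13, 0]) cylinder(h = 353, r = 13);
translate([13, 240, 0]) cylinder(h = 353, r = 13);
translate([308, 240, 0]) cylinder(h = 353, r = 13);
translate([0, 493, 0]) {
  cube([20, 329, 1171]);
  translate([897, 0, 0]) cube([20, 329, 1171]);
  translate([20, 0, 0]) cube([877, 329, 32]);
  translate([20, 0, 331]) cube([877, 329, 32]);
  translate([20, 0, 662]) cube([877, 329, 32]);
  translate([20, 0, 993]) cube([877, 329, 32]);
}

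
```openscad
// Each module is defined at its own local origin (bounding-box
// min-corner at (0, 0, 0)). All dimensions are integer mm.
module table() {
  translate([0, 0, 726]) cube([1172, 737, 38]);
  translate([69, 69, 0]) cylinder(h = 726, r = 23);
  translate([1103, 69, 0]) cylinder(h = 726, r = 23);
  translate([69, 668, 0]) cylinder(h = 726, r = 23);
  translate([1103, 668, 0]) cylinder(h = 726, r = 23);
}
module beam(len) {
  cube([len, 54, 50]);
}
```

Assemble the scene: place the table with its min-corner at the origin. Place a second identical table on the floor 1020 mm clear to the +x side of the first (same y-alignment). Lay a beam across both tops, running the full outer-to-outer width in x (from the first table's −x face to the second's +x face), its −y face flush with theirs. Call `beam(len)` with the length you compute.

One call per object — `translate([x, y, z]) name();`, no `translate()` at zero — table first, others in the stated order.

table();
translate([2192, 0, 0]) table();
translate([0, 0, 764]) beam(3364);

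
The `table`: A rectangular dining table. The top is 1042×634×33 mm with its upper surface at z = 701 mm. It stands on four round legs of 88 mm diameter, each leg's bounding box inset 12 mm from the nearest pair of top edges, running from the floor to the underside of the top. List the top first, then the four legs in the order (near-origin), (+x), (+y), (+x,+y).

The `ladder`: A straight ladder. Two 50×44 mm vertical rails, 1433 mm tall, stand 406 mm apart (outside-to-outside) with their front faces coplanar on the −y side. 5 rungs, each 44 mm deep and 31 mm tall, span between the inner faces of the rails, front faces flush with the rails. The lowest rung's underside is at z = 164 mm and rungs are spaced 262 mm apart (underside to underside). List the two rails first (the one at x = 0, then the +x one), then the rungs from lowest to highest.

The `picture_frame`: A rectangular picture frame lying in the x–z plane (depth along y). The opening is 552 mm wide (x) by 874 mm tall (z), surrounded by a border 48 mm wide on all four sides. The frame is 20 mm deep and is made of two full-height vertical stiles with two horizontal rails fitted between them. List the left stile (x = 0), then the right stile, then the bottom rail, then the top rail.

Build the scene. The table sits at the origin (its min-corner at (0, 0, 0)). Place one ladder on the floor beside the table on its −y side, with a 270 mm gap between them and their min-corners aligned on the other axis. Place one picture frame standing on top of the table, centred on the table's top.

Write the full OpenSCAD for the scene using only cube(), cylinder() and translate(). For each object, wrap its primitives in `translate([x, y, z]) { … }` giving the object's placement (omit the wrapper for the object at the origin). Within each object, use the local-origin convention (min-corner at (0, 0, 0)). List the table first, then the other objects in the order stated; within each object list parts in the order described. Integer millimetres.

translate([0, 0, 668]) cube([1042, 634, 33]);
translate([56, 56, 0]) cylinder(h = 668, r = 44);
translate([986, 56, 0]) cylinder(h = 668, r = 44);
translate([56, 578, 0]) cylinder(h = 668, r = 44);
translate([986, 578, 0]) cylinder(h = 668, r = 44);
translate([0, -314, 0]) {
  cube([50, 44, 1433]);
  translate([356, 0, 0]) cube([50, 44, 1433]);
  translate([50, 0, 164]) cube([306, 44, 31]);
  translate([50, 0, 426]) cube([306, 44, 31]);
  translate([50, 0, 688]) cube([306, 44, 31]);
  translate([50, 0, 950]) cube([306, 44, 31]);
  translate([50, 0, 1212]) cube([306, 44, 31]);
}
translate([197, 307, 701]) {
  cube([48, 20, 970]);
  translate([600, 0, 0]) cube([48, 20, 970]);
  translate([48, 0, 0]) cube([552, 20, 48]);
  translate([48, 0, 922]) cube([552, 20, 48]);
}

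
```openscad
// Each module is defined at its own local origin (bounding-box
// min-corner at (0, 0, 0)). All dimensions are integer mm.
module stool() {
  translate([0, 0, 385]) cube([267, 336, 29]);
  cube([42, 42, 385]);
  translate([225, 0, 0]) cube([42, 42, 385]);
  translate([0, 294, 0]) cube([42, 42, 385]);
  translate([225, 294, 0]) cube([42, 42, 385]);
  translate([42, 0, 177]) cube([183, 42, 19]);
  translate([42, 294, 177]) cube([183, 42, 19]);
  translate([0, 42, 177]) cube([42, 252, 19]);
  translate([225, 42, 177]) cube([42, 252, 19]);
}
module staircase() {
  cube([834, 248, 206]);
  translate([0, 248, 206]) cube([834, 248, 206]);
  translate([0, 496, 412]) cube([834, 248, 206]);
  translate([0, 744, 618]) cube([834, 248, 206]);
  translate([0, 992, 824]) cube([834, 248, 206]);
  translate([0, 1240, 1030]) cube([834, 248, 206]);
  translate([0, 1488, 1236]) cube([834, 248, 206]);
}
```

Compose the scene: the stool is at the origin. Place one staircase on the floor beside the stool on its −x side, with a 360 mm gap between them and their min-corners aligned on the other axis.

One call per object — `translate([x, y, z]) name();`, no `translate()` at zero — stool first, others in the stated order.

stool();
translate([-1194, 0, 0]) staircase();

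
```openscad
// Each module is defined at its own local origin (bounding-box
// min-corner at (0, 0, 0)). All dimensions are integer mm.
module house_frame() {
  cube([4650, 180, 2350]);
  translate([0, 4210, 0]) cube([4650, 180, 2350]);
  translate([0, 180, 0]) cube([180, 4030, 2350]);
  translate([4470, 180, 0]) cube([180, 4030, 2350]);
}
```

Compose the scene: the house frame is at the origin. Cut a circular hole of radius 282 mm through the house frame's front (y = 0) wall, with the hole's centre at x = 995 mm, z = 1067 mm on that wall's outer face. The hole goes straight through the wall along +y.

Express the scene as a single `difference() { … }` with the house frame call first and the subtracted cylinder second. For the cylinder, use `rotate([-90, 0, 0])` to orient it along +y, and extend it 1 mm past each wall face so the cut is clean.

difference() {
  house_frame();
  translate([995, -1, 1067]) rotate([-90, 0, 0]) cylinder(h = 182, r = 282);
}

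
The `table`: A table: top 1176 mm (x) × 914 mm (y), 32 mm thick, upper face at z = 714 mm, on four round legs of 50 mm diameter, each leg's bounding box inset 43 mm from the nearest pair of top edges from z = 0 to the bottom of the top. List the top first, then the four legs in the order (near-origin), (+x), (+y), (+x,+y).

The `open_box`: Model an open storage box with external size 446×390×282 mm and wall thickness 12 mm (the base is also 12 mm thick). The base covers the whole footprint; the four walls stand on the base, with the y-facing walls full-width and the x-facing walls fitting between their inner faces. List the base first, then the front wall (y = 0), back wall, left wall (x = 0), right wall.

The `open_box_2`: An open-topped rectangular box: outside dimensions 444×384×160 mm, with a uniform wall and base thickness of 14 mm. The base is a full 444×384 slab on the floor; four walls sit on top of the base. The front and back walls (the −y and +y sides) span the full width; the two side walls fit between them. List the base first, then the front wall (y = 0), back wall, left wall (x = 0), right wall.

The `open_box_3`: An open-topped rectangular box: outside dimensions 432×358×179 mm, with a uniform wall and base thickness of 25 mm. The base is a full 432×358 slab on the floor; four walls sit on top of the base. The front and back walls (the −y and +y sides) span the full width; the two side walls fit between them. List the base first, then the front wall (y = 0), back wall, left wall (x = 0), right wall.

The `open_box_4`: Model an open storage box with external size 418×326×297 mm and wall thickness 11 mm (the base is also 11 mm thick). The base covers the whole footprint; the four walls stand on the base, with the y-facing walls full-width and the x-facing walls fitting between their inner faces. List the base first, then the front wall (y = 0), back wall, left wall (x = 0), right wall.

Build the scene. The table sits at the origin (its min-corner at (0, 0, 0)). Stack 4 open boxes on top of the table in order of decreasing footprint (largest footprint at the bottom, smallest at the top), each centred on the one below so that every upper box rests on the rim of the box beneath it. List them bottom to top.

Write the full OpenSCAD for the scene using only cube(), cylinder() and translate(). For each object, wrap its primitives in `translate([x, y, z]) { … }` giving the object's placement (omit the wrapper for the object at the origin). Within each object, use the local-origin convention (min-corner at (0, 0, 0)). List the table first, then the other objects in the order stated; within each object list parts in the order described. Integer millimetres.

translate([0, 0, 682]) cube([1176, 914, 32]);
translate([68, 68, 0]) cylinder(h = 682, r = 25);
translate([1108, 68, 0]) cylinder(h = 682, r = 25);
translate([68, 846, 0]) cylinder(h = 682, r = 25);
translate([1108, 846, 0]) cylinder(h = 682, r = 25);
translate([365, 262, 714]) {
  cube([446, 390, 12]);
  translate([0, 0, 12]) cube([446, 12, 270]);
  translate([0, 378, 12]) cube([446, 12, 270]);
  translate([0, 12, 12]) cube([12, 366, 270]);
  translate([434, 12, 12]) cube([12, 366, 270]);
}
translate([366, 265, 996]) {
  cube([444, 384, 14]);
  translate([0, 0, 14]) cube([444, 14, 146]);
  translate([0, 370, 14]) cube([444, 14, 146]);
  translate([0, 14, 14]) cube([14, 356, 146]);
  translate([430, 14, 14]) cube([14, 356, 146]);
}
translate([372, 278, 1156]) {
  cube([432, 358, 25]);
  translate([0, 0, 25]) cube([432, 25, 154]);
  translate([0, 333, 25]) cube([432, 25, 154]);
  translate([0, 25, 25]) cube([25, 308, 154]);
  translate([407, 25, 25]) cube([25, 308, 154]);
}
translate([379, 294, 1335]) {
  cube([418, 326, 11]);
  translate([0, 0, 11]) cube([418, 11, 286]);
  translate([0, 315, 11]) cube([418, 11, 286]);
  translate([0, 11, 11]) cube([11, 304, 286]);
  translate([407, 11, 11]) cube([11, 304, 286]);
}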